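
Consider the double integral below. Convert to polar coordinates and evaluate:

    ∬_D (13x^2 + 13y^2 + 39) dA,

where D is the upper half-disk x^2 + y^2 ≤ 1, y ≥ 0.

The region D is 0 ≤ r ≤ 1, 0 ≤ θ ≤ π in polar coordinates, where x = r cos(θ), y = r sin(θ), and dA = r dr dθ.

Under the substitution, the integrand becomes 13r^2 + 39, so

    ∬_D (13x^2 + 13y^2 + 39) dA = ∫_{0}^{π} ∫_{0}^{1} (13r^2 + 39) · r dr dθ.

Inner integral (in r): ∫_{0}^{1} (13r^2 + 39) · r dr = 91/4.

Outer integral (in θ): ∫_{0}^{π} (91/4) dθ = 91π/4.

Therefore ∬_D (13x^2 + 13y^2 + 39) dA = 91π/4.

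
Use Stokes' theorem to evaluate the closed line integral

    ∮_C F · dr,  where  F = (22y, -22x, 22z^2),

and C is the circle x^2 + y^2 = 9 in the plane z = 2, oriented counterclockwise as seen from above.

Let S be the flat disk x^2 + y^2 ≤ 9 in the plane z = 2, with upward unit normal n̂ = ẑ. By Stokes' theorem,

    ∮_C F · dr = ∬_S (∇ × F) · n̂ dS = ∬_D (curl F)_z dA,

where D is the disk x^2 + y^2 ≤ 9.

Compute the curl of F = (22y, -22x, 22z^2):
    (∇ × F)_x = ∂F_z/∂y - ∂F_y/∂z = 0,
    (∇ × F)_y = ∂F_x/∂z - ∂F_z/∂x = 0,
    (∇ × F)_z = ∂F_y/∂x - ∂F_x/∂y = -44.

On z = 2, (curl F)_z = -44.

Convert to polar (x = r cos θ, y = r sin θ, dA = r dr dθ); the integrand becomes -44, so

    ∬_D (curl F)_z dA = ∫_0^{2π} ∫_0^{3} (-44) · r dr dθ.

Inner (r from 0 to 3): -198.
Outer (θ from 0 to 2π): -396π.

Therefore ∮_C F · dr = -396π.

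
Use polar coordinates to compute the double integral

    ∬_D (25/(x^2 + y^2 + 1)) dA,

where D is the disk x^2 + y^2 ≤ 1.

The region D is 0 ≤ r ≤ 1, 0 ≤ θ ≤ 2π in polar coordinates, where x = r cos(θ), y = r sin(θ), and dA = r dr dθ.

Under the substitution, the integrand becomes 25/(r^2 + 1), so

    ∬_D (25/(x^2 + y^2 + 1)) dA = ∫_{0}^{2π} ∫_{0}^{1} (25/(r^2 + 1)) · r dr dθ.

Inner integral (in r): ∫_{0}^{1} (25/(r^2 + 1)) · r dr = 25log(2)/2.

Outer integral (in θ): ∫_{0}^{2π} (25log(2)/2) dθ = 25π log(2).

Therefore ∬_D (25/(x^2 + y^2 + 1)) dA = 25π log(2).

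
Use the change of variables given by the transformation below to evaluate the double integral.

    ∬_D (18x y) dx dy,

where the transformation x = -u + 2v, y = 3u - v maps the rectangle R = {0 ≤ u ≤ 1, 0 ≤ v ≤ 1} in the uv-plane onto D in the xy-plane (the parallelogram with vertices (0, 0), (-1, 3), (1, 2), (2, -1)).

Compute the Jacobian determinant of (x, y) with respect to (u, v):

    ∂(x,y)/∂(u,v) = | -1  2 | = (-1)(-1) - (2)(3) = -5.
                   | 3  -1 |

Its absolute value is |J| = 5 (the area scaling factor).

Substituting x = -u + 2v, y = 3u - v into the integrand,

    18x y → -54u^2 + 126u v - 36v^2,

so the integral becomes

    ∬_R (-54u^2 + 126u v - 36v^2) · |J| du dv = ∫_0^1 ∫_0^1 (-270u^2 + 630u v - 180v^2) dv du.

Inner (v): -270u^2 + 315u - 60.
Outer (u): 15/2.

Therefore ∬_D (18x y) dx dy = 15/2.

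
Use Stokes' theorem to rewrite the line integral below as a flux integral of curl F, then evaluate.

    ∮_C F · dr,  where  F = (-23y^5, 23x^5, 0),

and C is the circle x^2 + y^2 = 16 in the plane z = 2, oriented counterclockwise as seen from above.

Let S be the flat disk x^2 + y^2 ≤ 16 in the plane z = 2, with upward unit normal n̂ = ẑ. By Stokes' theorem,

    ∮_C F · dr = ∬_S (∇ × F) · n̂ dS = ∬_D (curl F)_z dA,

where D is the disk x^2 + y^2 ≤ 16.

Compute the curl of F = (-23y^5, 23x^5, 0):
    (∇ × F)_x = ∂F_z/∂y - ∂F_y/∂z = 0,
    (∇ × F)_y = ∂F_x/∂z - ∂F_z/∂x = 0,
    (∇ × F)_z = ∂F_y/∂x - ∂F_x/∂y = 115x^4 + 115y^4.

On z = 2, (curl F)_z = 115x^4 + 115y^4.

Convert to polar (x = r cos θ, y = r sin θ, dA = r dr dθ); the integrand becomes 115r^4(sin(θ)^4 + cos(θ)^4), so

    ∬_D (curl F)_z dA = ∫_0^{2π} ∫_0^{4} (115r^4(sin(θ)^4 + cos(θ)^4)) · r dr dθ.

Inner (r from 0 to 4): 235520sin(θ)^4/3 + 235520cos(θ)^4/3.
Outer (θ from 0 to 2π): 117760π.

Therefore ∮_C F · dr = 117760π.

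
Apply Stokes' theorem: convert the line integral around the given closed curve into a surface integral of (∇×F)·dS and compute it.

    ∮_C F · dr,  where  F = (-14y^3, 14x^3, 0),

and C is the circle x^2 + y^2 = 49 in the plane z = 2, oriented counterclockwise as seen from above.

Let S be the flat disk x^2 + y^2 ≤ 49 in the plane z = 2, with upward unit normal n̂ = ẑ. By Stokes' theorem,

    ∮_C F · dr = ∬_S (∇ × F) · n̂ dS = ∬_D (curl F)_z dA,

where D is the disk x^2 + y^2 ≤ 49.

Compute the curl of F = (-14y^3, 14x^3, 0):
    (∇ × F)_x = ∂F_z/∂y - ∂F_y/∂z = 0,
    (∇ × F)_y = ∂F_x/∂z - ∂F_z/∂x = 0,
    (∇ × F)_z = ∂F_y/∂x - ∂F_x/∂y = 42x^2 + 42y^2.

On z = 2, (curl F)_z = 42x^2 + 42y^2.

Convert to polar (x = r cos θ, y = r sin θ, dA = r dr dθ); the integrand becomes 42r^2, so

    ∬_D (curl F)_z dA = ∫_0^{2π} ∫_0^{7} (42r^2) · r dr dθ.

Inner (r from 0 to 7): 50421/2.
Outer (θ from 0 to 2π): 50421π.

Therefore ∮_C F · dr = 50421π.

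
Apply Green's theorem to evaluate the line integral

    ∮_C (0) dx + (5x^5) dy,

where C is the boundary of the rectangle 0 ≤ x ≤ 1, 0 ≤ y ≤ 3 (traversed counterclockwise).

Green's theorem converts the closed line integral into a double integral over the enclosed region D:

    ∮_C P dx + Q dy = ∬_D (∂Q/∂x - ∂P/∂y) dA.

Here P = 0, Q = 5x^5, so

    ∂Q/∂x = 25x^4,    ∂P/∂y = 0,
    ∂Q/∂x - ∂P/∂y = 25x^4.

D is the region 0 ≤ x ≤ 1, 0 ≤ y ≤ 3. Evaluating the double integral:

    ∬_D (25x^4) dA = ∫_0^{1} ∫_0^{3} (25x^4) dy dx.

Inner (y from 0 to 3): 75x^4.
Outer (x from 0 to 1): 15.

Therefore ∮_C P dx + Q dy = 15.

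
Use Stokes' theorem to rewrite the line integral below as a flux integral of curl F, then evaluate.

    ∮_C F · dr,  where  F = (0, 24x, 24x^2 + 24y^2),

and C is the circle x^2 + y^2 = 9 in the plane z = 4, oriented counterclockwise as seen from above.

Let S be the flat disk x^2 + y^2 ≤ 9 in the plane z = 4, with upward unit normal n̂ = ẑ. By Stokes' theorem,

    ∮_C F · dr = ∬_S (∇ × F) · n̂ dS = ∬_D (curl F)_z dA,

where D is the disk x^2 + y^2 ≤ 9.

Compute the curl of F = (0, 24x, 24x^2 + 24y^2):
    (∇ × F)_x = ∂F_z/∂y - ∂F_y/∂z = 48y,
    (∇ × F)_y = ∂F_x/∂z - ∂F_z/∂x = -48x,
    (∇ × F)_z = ∂F_y/∂x - ∂F_x/∂y = 24.

On z = 4, (curl F)_z = 24.

Convert to polar (x = r cos θ, y = r sin θ, dA = r dr dθ); the integrand becomes 24, so

    ∬_D (curl F)_z dA = ∫_0^{2π} ∫_0^{3} (24) · r dr dθ.

Inner (r from 0 to 3): 108.
Outer (θ from 0 to 2π): 216π.

Therefore ∮_C F · dr = 216π.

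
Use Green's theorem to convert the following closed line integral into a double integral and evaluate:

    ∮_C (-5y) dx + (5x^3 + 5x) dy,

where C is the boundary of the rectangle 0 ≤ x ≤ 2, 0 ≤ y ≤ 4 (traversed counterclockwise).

Green's theorem converts the closed line integral into a double integral over the enclosed region D:

    ∮_C P dx + Q dy = ∬_D (∂Q/∂x - ∂P/∂y) dA.

Here P = -5y, Q = 5x^3 + 5x, so

    ∂Q/∂x = 15x^2 + 5,    ∂P/∂y = -5,
    ∂Q/∂x - ∂P/∂y = 15x^2 + 10.

D is the region 0 ≤ x ≤ 2, 0 ≤ y ≤ 4. Evaluating the double integral:

    ∬_D (15x^2 + 10) dA = ∫_0^{2} ∫_0^{4} (15x^2 + 10) dy dx.

Inner (y from 0 to 4): 60x^2 + 40.
Outer (x from 0 to 2): 240.

Therefore ∮_C P dx + Q dy = 240.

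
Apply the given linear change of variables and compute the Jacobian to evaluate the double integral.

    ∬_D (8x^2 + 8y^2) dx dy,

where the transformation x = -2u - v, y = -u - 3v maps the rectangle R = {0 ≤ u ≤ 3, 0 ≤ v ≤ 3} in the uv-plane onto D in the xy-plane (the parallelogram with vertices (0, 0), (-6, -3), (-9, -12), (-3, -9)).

Compute the Jacobian determinant of (x, y) with respect to (u, v):

    ∂(x,y)/∂(u,v) = | -2  -1 | = (-2)(-3) - (-1)(-1) = 5.
                   | -1  -3 |

Its absolute value is |J| = 5 (the area scaling factor).

Substituting x = -2u - v, y = -u - 3v into the integrand,

    8x^2 + 8y^2 → 40u^2 + 80u v + 80v^2,

so the integral becomes

    ∬_R (40u^2 + 80u v + 80v^2) · |J| du dv = ∫_0^3 ∫_0^3 (200u^2 + 400u v + 400v^2) dv du.

Inner (v): 600u^2 + 1800u + 3600.
Outer (u): 24300.

Therefore ∬_D (8x^2 + 8y^2) dx dy = 24300.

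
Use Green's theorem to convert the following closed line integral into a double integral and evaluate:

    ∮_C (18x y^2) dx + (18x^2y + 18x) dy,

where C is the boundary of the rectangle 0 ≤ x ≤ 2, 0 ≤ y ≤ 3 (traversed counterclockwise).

Green's theorem converts the closed line integral into a double integral over the enclosed region D:

    ∮_C P dx + Q dy = ∬_D (∂Q/∂x - ∂P/∂y) dA.

Here P = 18x y^2, Q = 18x^2y + 18x, so

    ∂Q/∂x = 36x y + 18,    ∂P/∂y = 36x y,
    ∂Q/∂x - ∂P/∂y = 18.

D is the region 0 ≤ x ≤ 2, 0 ≤ y ≤ 3. Evaluating the double integral:

    ∬_D (18) dA = ∫_0^{2} ∫_0^{3} (18) dy dx.

Inner (y from 0 to 3): 54.
Outer (x from 0 to 2): 108.

Therefore ∮_C P dx + Q dy = 108.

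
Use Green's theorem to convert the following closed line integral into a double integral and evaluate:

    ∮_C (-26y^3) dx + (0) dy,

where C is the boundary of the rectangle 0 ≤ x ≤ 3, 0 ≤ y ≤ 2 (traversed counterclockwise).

Green's theorem converts the closed line integral into a double integral over the enclosed region D:

    ∮_C P dx + Q dy = ∬_D (∂Q/∂x - ∂P/∂y) dA.

Here P = -26y^3, Q = 0, so

    ∂Q/∂x = 0,    ∂P/∂y = -78y^2,
    ∂Q/∂x - ∂P/∂y = 78y^2.

D is the region 0 ≤ x ≤ 3, 0 ≤ y ≤ 2. Evaluating the double integral:

    ∬_D (78y^2) dA = ∫_0^{3} ∫_0^{2} (78y^2) dy dx.

Inner (y from 0 to 2): 208.
Outer (x from 0 to 3): 624.

Therefore ∮_C P dx + Q dy = 624.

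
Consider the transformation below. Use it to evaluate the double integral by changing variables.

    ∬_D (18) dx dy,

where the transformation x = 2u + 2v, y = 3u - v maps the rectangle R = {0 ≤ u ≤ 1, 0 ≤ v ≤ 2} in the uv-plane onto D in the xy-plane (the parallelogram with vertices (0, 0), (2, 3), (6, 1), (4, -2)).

Compute the Jacobian determinant of (x, y) with respect to (u, v):

    ∂(x,y)/∂(u,v) = | 2  2 | = (2)(-1) - (2)(3) = -8.
                   | 3  -1 |

Its absolute value is |J| = 8 (the area scaling factor).

Substituting x = 2u + 2v, y = 3u - v into the integrand,

    18 → 18,

so the integral becomes

    ∬_R (18) · |J| du dv = ∫_0^1 ∫_0^2 (144) dv du.

Inner (v): 288.
Outer (u): 288.

Therefore ∬_D (18) dx dy = 288.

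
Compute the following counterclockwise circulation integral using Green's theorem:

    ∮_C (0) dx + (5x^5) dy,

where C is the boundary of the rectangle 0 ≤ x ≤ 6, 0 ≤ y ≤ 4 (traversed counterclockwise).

Green's theorem converts the closed line integral into a double integral over the enclosed region D:

    ∮_C P dx + Q dy = ∬_D (∂Q/∂x - ∂P/∂y) dA.

Here P = 0, Q = 5x^5, so

    ∂Q/∂x = 25x^4,    ∂P/∂y = 0,
    ∂Q/∂x - ∂P/∂y = 25x^4.

D is the region 0 ≤ x ≤ 6, 0 ≤ y ≤ 4. Evaluating the double integral:

    ∬_D (25x^4) dA = ∫_0^{6} ∫_0^{4} (25x^4) dy dx.

Inner (y from 0 to 4): 100x^4.
Outer (x from 0 to 6): 155520.

Therefore ∮_C P dx + Q dy = 155520.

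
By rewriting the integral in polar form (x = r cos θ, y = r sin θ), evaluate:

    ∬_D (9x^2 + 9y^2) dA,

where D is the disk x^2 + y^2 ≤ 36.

The region D is 0 ≤ r ≤ 6, 0 ≤ θ ≤ 2π in polar coordinates, where x = r cos(θ), y = r sin(θ), and dA = r dr dθ.

Under the substitution, the integrand becomes 9r^2, so

    ∬_D (9x^2 + 9y^2) dA = ∫_{0}^{2π} ∫_{0}^{6} (9r^2) · r dr dθ.

Inner integral (in r): ∫_{0}^{6} (9r^2) · r dr = 2916.

Outer integral (in θ): ∫_{0}^{2π} (2916) dθ = 5832π.

Therefore ∬_D (9x^2 + 9y^2) dA = 5832π.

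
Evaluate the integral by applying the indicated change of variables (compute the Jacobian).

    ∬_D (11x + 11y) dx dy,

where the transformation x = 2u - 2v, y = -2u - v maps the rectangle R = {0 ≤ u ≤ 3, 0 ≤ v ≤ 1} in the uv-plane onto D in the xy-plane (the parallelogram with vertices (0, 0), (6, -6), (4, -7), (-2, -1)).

Compute the Jacobian determinant of (x, y) with respect to (u, v):

    ∂(x,y)/∂(u,v) = | 2  -2 | = (2)(-1) - (-2)(-2) = -6.
                   | -2  -1 |

Its absolute value is |J| = 6 (the area scaling factor).

Substituting x = 2u - 2v, y = -2u - v into the integrand,

    11x + 11y → -33v,

so the integral becomes

    ∬_R (-33v) · |J| du dv = ∫_0^3 ∫_0^1 (-198v) dv du.

Inner (v): -99.
Outer (u): -297.

Therefore ∬_D (11x + 11y) dx dy = -297.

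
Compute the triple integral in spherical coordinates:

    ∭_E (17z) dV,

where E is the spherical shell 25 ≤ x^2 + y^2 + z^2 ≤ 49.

In spherical coordinates, x = ρ sin(φ) cos(θ), y = ρ sin(φ) sin(θ), z = ρ cos(φ), and dV = ρ^2 sin(φ) dρ dφ dθ.

The integrand becomes 17ρ cos(φ), so

    ∭_E (17z) dV = ∫_{0}^{2π} ∫_{0}^{π} ∫_{5}^{7} (17ρ cos(φ)) · ρ^2 sin(φ) dρ dφ dθ.

Inner (ρ): 3774sin(2φ).
Middle (φ): 0.
Outer (θ): 0.

Therefore the triple integral equals 0.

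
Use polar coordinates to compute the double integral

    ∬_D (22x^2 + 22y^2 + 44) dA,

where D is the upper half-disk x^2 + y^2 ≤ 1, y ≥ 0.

The region D is 0 ≤ r ≤ 1, 0 ≤ θ ≤ π in polar coordinates, where x = r cos(θ), y = r sin(θ), and dA = r dr dθ.

Under the substitution, the integrand becomes 22r^2 + 44, so

    ∬_D (22x^2 + 22y^2 + 44) dA = ∫_{0}^{π} ∫_{0}^{1} (22r^2 + 44) · r dr dθ.

Inner integral (in r): ∫_{0}^{1} (22r^2 + 44) · r dr = 55/2.

Outer integral (in θ): ∫_{0}^{π} (55/2) dθ = 55π/2.

Therefore ∬_D (22x^2 + 22y^2 + 44) dA = 55π/2.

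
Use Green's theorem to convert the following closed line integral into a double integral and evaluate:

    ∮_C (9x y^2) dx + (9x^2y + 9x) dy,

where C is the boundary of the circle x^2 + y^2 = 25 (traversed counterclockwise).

Green's theorem converts the closed line integral into a double integral over the enclosed region D:

    ∮_C P dx + Q dy = ∬_D (∂Q/∂x - ∂P/∂y) dA.

Here P = 9x y^2, Q = 9x^2y + 9x, so

    ∂Q/∂x = 18x y + 9,    ∂P/∂y = 18x y,
    ∂Q/∂x - ∂P/∂y = 9.

D is the region x^2 + y^2 ≤ 25. Evaluating the double integral:

In polar coordinates (x = r cos θ, y = r sin θ, dA = r dr dθ) the integrand becomes 9, so

    ∬_D (9) dA = ∫_0^{2π} ∫_0^{5} (9) · r dr dθ.

Inner (r from 0 to 5): 225/2.
Outer (θ from 0 to 2π): 225π.

Therefore ∮_C P dx + Q dy = 225π.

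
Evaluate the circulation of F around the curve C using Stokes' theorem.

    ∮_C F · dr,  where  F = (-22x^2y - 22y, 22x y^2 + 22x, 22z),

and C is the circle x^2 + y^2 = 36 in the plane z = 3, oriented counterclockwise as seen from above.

Let S be the flat disk x^2 + y^2 ≤ 36 in the plane z = 3, with upward unit normal n̂ = ẑ. By Stokes' theorem,

    ∮_C F · dr = ∬_S (∇ × F) · n̂ dS = ∬_D (curl F)_z dA,

where D is the disk x^2 + y^2 ≤ 36.

Compute the curl of F = (-22x^2y - 22y, 22x y^2 + 22x, 22z):
    (∇ × F)_x = ∂F_z/∂y - ∂F_y/∂z = 0,
    (∇ × F)_y = ∂F_x/∂z - ∂F_z/∂x = 0,
    (∇ × F)_z = ∂F_y/∂x - ∂F_x/∂y = 22x^2 + 22y^2 + 44.

On z = 3, (curl F)_z = 22x^2 + 22y^2 + 44.

Convert to polar (x = r cos θ, y = r sin θ, dA = r dr dθ); the integrand becomes 22r^2 + 44, so

    ∬_D (curl F)_z dA = ∫_0^{2π} ∫_0^{6} (22r^2 + 44) · r dr dθ.

Inner (r from 0 to 6): 7920.
Outer (θ from 0 to 2π): 15840π.

Therefore ∮_C F · dr = 15840π.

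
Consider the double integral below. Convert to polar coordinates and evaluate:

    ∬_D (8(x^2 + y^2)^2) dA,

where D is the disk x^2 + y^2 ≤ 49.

The region D is 0 ≤ r ≤ 7, 0 ≤ θ ≤ 2π in polar coordinates, where x = r cos(θ), y = r sin(θ), and dA = r dr dθ.

Under the substitution, the integrand becomes 8r^4, so

    ∬_D (8(x^2 + y^2)^2) dA = ∫_{0}^{2π} ∫_{0}^{7} (8r^4) · r dr dθ.

Inner integral (in r): ∫_{0}^{7} (8r^4) · r dr = 470596/3.

Outer integral (in θ): ∫_{0}^{2π} (470596/3) dθ = 941192π/3.

Therefore ∬_D (8(x^2 + y^2)^2) dA = 941192π/3.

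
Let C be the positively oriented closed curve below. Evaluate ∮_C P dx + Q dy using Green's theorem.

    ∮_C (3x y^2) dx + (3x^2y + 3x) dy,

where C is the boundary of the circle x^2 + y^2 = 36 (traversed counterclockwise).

Green's theorem converts the closed line integral into a double integral over the enclosed region D:

    ∮_C P dx + Q dy = ∬_D (∂Q/∂x - ∂P/∂y) dA.

Here P = 3x y^2, Q = 3x^2y + 3x, so

    ∂Q/∂x = 6x y + 3,    ∂P/∂y = 6x y,
    ∂Q/∂x - ∂P/∂y = 3.

D is the region x^2 + y^2 ≤ 36. Evaluating the double integral:

In polar coordinates (x = r cos θ, y = r sin θ, dA = r dr dθ) the integrand becomes 3, so

    ∬_D (3) dA = ∫_0^{2π} ∫_0^{6} (3) · r dr dθ.

Inner (r from 0 to 6): 54.
Outer (θ from 0 to 2π): 108π.

Therefore ∮_C P dx + Q dy = 108π.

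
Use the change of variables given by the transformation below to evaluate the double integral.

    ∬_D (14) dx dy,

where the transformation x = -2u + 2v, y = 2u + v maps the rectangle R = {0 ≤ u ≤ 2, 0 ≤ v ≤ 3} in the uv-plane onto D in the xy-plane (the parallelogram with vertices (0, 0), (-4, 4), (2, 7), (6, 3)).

Compute the Jacobian determinant of (x, y) with respect to (u, v):

    ∂(x,y)/∂(u,v) = | -2  2 | = (-2)(1) - (2)(2) = -6.
                   | 2  1 |

Its absolute value is |J| = 6 (the area scaling factor).

Substituting x = -2u + 2v, y = 2u + v into the integrand,

    14 → 14,

so the integral becomes

    ∬_R (14) · |J| du dv = ∫_0^2 ∫_0^3 (84) dv du.

Inner (v): 252.
Outer (u): 504.

Therefore ∬_D (14) dx dy = 504.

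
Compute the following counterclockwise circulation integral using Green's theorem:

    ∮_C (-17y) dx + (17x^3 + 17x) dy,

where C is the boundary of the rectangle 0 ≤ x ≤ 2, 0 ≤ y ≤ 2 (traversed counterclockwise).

Green's theorem converts the closed line integral into a double integral over the enclosed region D:

    ∮_C P dx + Q dy = ∬_D (∂Q/∂x - ∂P/∂y) dA.

Here P = -17y, Q = 17x^3 + 17x, so

    ∂Q/∂x = 51x^2 + 17,    ∂P/∂y = -17,
    ∂Q/∂x - ∂P/∂y = 51x^2 + 34.

D is the region 0 ≤ x ≤ 2, 0 ≤ y ≤ 2. Evaluating the double integral:

    ∬_D (51x^2 + 34) dA = ∫_0^{2} ∫_0^{2} (51x^2 + 34) dy dx.

Inner (y from 0 to 2): 102x^2 + 68.
Outer (x from 0 to 2): 408.

Therefore ∮_C P dx + Q dy = 408.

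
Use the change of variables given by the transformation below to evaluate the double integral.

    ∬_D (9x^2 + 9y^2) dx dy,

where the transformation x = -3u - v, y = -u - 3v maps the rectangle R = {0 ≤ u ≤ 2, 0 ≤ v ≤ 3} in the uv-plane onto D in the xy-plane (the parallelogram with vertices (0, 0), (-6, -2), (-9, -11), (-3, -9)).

Compute the Jacobian determinant of (x, y) with respect to (u, v):

    ∂(x,y)/∂(u,v) = | -3  -1 | = (-3)(-3) - (-1)(-1) = 8.
                   | -1  -3 |

Its absolute value is |J| = 8 (the area scaling factor).

Substituting x = -3u - v, y = -u - 3v into the integrand,

    9x^2 + 9y^2 → 90u^2 + 108u v + 90v^2,

so the integral becomes

    ∬_R (90u^2 + 108u v + 90v^2) · |J| du dv = ∫_0^2 ∫_0^3 (720u^2 + 864u v + 720v^2) dv du.

Inner (v): 2160u^2 + 3888u + 6480.
Outer (u): 26496.

Therefore ∬_D (9x^2 + 9y^2) dx dy = 26496.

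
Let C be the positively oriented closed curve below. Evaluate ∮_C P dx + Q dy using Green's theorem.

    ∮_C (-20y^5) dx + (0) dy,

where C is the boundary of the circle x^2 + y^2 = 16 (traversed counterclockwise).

Green's theorem converts the closed line integral into a double integral over the enclosed region D:

    ∮_C P dx + Q dy = ∬_D (∂Q/∂x - ∂P/∂y) dA.

Here P = -20y^5, Q = 0, so

    ∂Q/∂x = 0,    ∂P/∂y = -100y^4,
    ∂Q/∂x - ∂P/∂y = 100y^4.

D is the region x^2 + y^2 ≤ 16. Evaluating the double integral:

In polar coordinates (x = r cos θ, y = r sin θ, dA = r dr dθ) the integrand becomes 100r^4sin(θ)^4, so

    ∬_D (100y^4) dA = ∫_0^{2π} ∫_0^{4} (100r^4sin(θ)^4) · r dr dθ.

Inner (r from 0 to 4): 204800sin(θ)^4/3.
Outer (θ from 0 to 2π): 51200π.

Therefore ∮_C P dx + Q dy = 51200π.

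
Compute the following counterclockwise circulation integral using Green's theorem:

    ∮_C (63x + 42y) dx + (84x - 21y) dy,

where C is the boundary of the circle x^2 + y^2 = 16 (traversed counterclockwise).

Green's theorem converts the closed line integral into a double integral over the enclosed region D:

    ∮_C P dx + Q dy = ∬_D (∂Q/∂x - ∂P/∂y) dA.

Here P = 63x + 42y, Q = 84x - 21y, so

    ∂Q/∂x = 84,    ∂P/∂y = 42,
    ∂Q/∂x - ∂P/∂y = 42.

D is the region x^2 + y^2 ≤ 16. Evaluating the double integral:

In polar coordinates (x = r cos θ, y = r sin θ, dA = r dr dθ) the integrand becomes 42, so

    ∬_D (42) dA = ∫_0^{2π} ∫_0^{4} (42) · r dr dθ.

Inner (r from 0 to 4): 336.
Outer (θ from 0 to 2π): 672π.

Therefore ∮_C P dx + Q dy = 672π.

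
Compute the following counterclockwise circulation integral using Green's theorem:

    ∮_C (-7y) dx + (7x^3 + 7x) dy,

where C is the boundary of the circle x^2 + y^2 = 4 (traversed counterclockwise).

Green's theorem converts the closed line integral into a double integral over the enclosed region D:

    ∮_C P dx + Q dy = ∬_D (∂Q/∂x - ∂P/∂y) dA.

Here P = -7y, Q = 7x^3 + 7x, so

    ∂Q/∂x = 21x^2 + 7,    ∂P/∂y = -7,
    ∂Q/∂x - ∂P/∂y = 21x^2 + 14.

D is the region x^2 + y^2 ≤ 4. Evaluating the double integral:

In polar coordinates (x = r cos θ, y = r sin θ, dA = r dr dθ) the integrand becomes 21r^2cos(θ)^2 + 14, so

    ∬_D (21x^2 + 14) dA = ∫_0^{2π} ∫_0^{2} (21r^2cos(θ)^2 + 14) · r dr dθ.

Inner (r from 0 to 2): 84cos(θ)^2 + 28.
Outer (θ from 0 to 2π): 140π.

Therefore ∮_C P dx + Q dy = 140π.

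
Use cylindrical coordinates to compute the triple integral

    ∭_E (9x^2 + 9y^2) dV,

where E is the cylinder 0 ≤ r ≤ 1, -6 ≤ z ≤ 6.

In cylindrical coordinates, x = r cos(θ), y = r sin(θ), z = z, and dV = r dr dθ dz.

The integrand becomes 9r^2, so

    ∭_E (9x^2 + 9y^2) dV = ∫_{0}^{2π} ∫_{0}^{1} ∫_{-6}^{6} (9r^2) · r dz dr dθ.

Inner (z): 108r^3.
Middle (r from 0 to 1): 27.
Outer (θ): 54π.

Therefore the triple integral equals 54π.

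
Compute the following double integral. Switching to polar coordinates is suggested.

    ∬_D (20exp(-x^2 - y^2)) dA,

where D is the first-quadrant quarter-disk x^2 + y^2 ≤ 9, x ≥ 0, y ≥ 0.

The region D is 0 ≤ r ≤ 3, 0 ≤ θ ≤ π/2 in polar coordinates, where x = r cos(θ), y = r sin(θ), and dA = r dr dθ.

Under the substitution, the integrand becomes 20exp(-r^2), so

    ∬_D (20exp(-x^2 - y^2)) dA = ∫_{0}^{π/2} ∫_{0}^{3} (20exp(-r^2)) · r dr dθ.

Inner integral (in r): ∫_{0}^{3} (20exp(-r^2)) · r dr = 10 - 10exp(-9).

Outer integral (in θ): ∫_{0}^{π/2} (10 - 10exp(-9)) dθ = -5π exp(-9) + 5π.

Therefore ∬_D (20exp(-x^2 - y^2)) dA = -5π exp(-9) + 5π.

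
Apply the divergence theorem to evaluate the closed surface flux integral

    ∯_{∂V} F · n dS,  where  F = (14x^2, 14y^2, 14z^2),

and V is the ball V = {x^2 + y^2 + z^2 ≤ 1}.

By the divergence theorem,

    ∯_{∂V} F · n dS = ∭_V (∇ · F) dV.

Compute the divergence:
    ∇ · F = ∂F_x/∂x + ∂F_y/∂y + ∂F_z/∂z = 28x + 28y + 28z.

In spherical coordinates, x = ρ sin(φ) cos(θ), y = ρ sin(φ) sin(θ), z = ρ cos(φ), dV = ρ^2 sin(φ) dρ dφ dθ, with 0 ≤ ρ ≤ 1, 0 ≤ φ ≤ π, 0 ≤ θ ≤ 2π.

The integrand, after substitution and multiplying by the volume element, becomes (28ρ (sqrt(2)sin(φ)sin(θ + π/4) + cos(φ))) · ρ^2 sin(φ), so

    ∭_V (∇·F) dV = ∫_0^{2π} ∫_0^{π} ∫_0^{1} (28ρ (sqrt(2)sin(φ)sin(θ + π/4) + cos(φ))) · ρ^2 sin(φ) dρ dφ dθ.

Inner (ρ from 0 to 1): 7(sqrt(2)sin(φ)sin(θ + π/4) + cos(φ))sin(φ).
Middle (φ from 0 to π): 7sqrt(2)π sin(θ + π/4)/2.
Outer (θ from 0 to 2π): 0.

Therefore ∯_{∂V} F · n dS = 0.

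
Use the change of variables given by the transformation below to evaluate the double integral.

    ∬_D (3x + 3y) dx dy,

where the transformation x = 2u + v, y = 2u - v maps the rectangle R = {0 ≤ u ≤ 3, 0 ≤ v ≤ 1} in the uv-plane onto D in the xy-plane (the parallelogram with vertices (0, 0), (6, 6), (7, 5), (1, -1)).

Compute the Jacobian determinant of (x, y) with respect to (u, v):

    ∂(x,y)/∂(u,v) = | 2  1 | = (2)(-1) - (1)(2) = -4.
                   | 2  -1 |

Its absolute value is |J| = 4 (the area scaling factor).

Substituting x = 2u + v, y = 2u - v into the integrand,

    3x + 3y → 12u,

so the integral becomes

    ∬_R (12u) · |J| du dv = ∫_0^3 ∫_0^1 (48u) dv du.

Inner (v): 48u.
Outer (u): 216.

Therefore ∬_D (3x + 3y) dx dy = 216.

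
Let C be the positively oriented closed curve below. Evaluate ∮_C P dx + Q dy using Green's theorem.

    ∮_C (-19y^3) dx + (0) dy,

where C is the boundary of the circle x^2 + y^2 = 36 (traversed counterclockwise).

Green's theorem converts the closed line integral into a double integral over the enclosed region D:

    ∮_C P dx + Q dy = ∬_D (∂Q/∂x - ∂P/∂y) dA.

Here P = -19y^3, Q = 0, so

    ∂Q/∂x = 0,    ∂P/∂y = -57y^2,
    ∂Q/∂x - ∂P/∂y = 57y^2.

D is the region x^2 + y^2 ≤ 36. Evaluating the double integral:

In polar coordinates (x = r cos θ, y = r sin θ, dA = r dr dθ) the integrand becomes 57r^2sin(θ)^2, so

    ∬_D (57y^2) dA = ∫_0^{2π} ∫_0^{6} (57r^2sin(θ)^2) · r dr dθ.

Inner (r from 0 to 6): 18468sin(θ)^2.
Outer (θ from 0 to 2π): 18468π.

Therefore ∮_C P dx + Q dy = 18468π.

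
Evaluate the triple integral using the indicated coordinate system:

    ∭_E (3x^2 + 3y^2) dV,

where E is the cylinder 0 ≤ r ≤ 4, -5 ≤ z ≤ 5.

In cylindrical coordinates, x = r cos(θ), y = r sin(θ), z = z, and dV = r dr dθ dz.

The integrand becomes 3r^2, so

    ∭_E (3x^2 + 3y^2) dV = ∫_{0}^{2π} ∫_{0}^{4} ∫_{-5}^{5} (3r^2) · r dz dr dθ.

Inner (z): 30r^3.
Middle (r from 0 to 4): 1920.
Outer (θ): 3840π.

Therefore the triple integral equals 3840π.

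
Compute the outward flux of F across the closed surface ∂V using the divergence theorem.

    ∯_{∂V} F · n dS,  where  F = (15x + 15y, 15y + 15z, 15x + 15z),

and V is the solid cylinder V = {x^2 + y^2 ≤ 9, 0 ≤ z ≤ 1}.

By the divergence theorem,

    ∯_{∂V} F · n dS = ∭_V (∇ · F) dV.

Compute the divergence:
    ∇ · F = ∂F_x/∂x + ∂F_y/∂y + ∂F_z/∂z = 15 + 15 + 15 = 45.

In cylindrical coordinates, x = r cos(θ), y = r sin(θ), z = z, dV = r dr dθ dz, with 0 ≤ r ≤ 3, 0 ≤ θ ≤ 2π, 0 ≤ z ≤ 1.

The integrand, after substitution and multiplying by the volume element, becomes (45) · r, so

    ∭_V (∇·F) dV = ∫_0^{2π} ∫_0^{3} ∫_0^{1} (45) · r dz dr dθ.

Inner (z from 0 to 1): 45r.
Middle (r from 0 to 3): 405/2.
Outer (θ from 0 to 2π): 405π.

Therefore ∯_{∂V} F · n dS = 405π.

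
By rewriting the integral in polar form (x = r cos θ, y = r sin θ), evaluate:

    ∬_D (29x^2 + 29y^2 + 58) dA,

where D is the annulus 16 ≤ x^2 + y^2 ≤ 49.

The region D is 4 ≤ r ≤ 7, 0 ≤ θ ≤ 2π in polar coordinates, where x = r cos(θ), y = r sin(θ), and dA = r dr dθ.

Under the substitution, the integrand becomes 29r^2 + 58, so

    ∬_D (29x^2 + 29y^2 + 58) dA = ∫_{0}^{2π} ∫_{4}^{7} (29r^2 + 58) · r dr dθ.

Inner integral (in r): ∫_{4}^{7} (29r^2 + 58) · r dr = 66033/4.

Outer integral (in θ): ∫_{0}^{2π} (66033/4) dθ = 66033π/2.

Therefore ∬_D (29x^2 + 29y^2 + 58) dA = 66033π/2.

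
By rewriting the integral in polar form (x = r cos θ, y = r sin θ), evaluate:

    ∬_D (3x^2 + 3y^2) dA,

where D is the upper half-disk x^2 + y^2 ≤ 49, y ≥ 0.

The region D is 0 ≤ r ≤ 7, 0 ≤ θ ≤ π in polar coordinates, where x = r cos(θ), y = r sin(θ), and dA = r dr dθ.

Under the substitution, the integrand becomes 3r^2, so

    ∬_D (3x^2 + 3y^2) dA = ∫_{0}^{π} ∫_{0}^{7} (3r^2) · r dr dθ.

Inner integral (in r): ∫_{0}^{7} (3r^2) · r dr = 7203/4.

Outer integral (in θ): ∫_{0}^{π} (7203/4) dθ = 7203π/4.

Therefore ∬_D (3x^2 + 3y^2) dA = 7203π/4.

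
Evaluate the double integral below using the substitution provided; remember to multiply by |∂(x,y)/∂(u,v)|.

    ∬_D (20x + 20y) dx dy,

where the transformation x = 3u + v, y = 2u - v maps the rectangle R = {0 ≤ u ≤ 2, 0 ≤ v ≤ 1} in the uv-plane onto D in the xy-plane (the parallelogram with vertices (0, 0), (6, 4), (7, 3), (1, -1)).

Compute the Jacobian determinant of (x, y) with respect to (u, v):

    ∂(x,y)/∂(u,v) = | 3  1 | = (3)(-1) - (1)(2) = -5.
                   | 2  -1 |

Its absolute value is |J| = 5 (the area scaling factor).

Substituting x = 3u + v, y = 2u - v into the integrand,

    20x + 20y → 100u,

so the integral becomes

    ∬_R (100u) · |J| du dv = ∫_0^2 ∫_0^1 (500u) dv du.

Inner (v): 500u.
Outer (u): 1000.

Therefore ∬_D (20x + 20y) dx dy = 1000.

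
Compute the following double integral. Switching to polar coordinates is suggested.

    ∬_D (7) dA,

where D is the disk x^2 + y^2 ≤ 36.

The region D is 0 ≤ r ≤ 6, 0 ≤ θ ≤ 2π in polar coordinates, where x = r cos(θ), y = r sin(θ), and dA = r dr dθ.

Under the substitution, the integrand becomes 7, so

    ∬_D (7) dA = ∫_{0}^{2π} ∫_{0}^{6} (7) · r dr dθ.

Inner integral (in r): ∫_{0}^{6} (7) · r dr = 126.

Outer integral (in θ): ∫_{0}^{2π} (126) dθ = 252π.

Therefore ∬_D (7) dA = 252π.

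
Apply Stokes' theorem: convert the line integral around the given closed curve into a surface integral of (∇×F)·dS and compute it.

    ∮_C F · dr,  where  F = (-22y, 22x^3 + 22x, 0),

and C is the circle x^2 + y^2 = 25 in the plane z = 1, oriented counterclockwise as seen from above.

Let S be the flat disk x^2 + y^2 ≤ 25 in the plane z = 1, with upward unit normal n̂ = ẑ. By Stokes' theorem,

    ∮_C F · dr = ∬_S (∇ × F) · n̂ dS = ∬_D (curl F)_z dA,

where D is the disk x^2 + y^2 ≤ 25.

Compute the curl of F = (-22y, 22x^3 + 22x, 0):
    (∇ × F)_x = ∂F_z/∂y - ∂F_y/∂z = 0,
    (∇ × F)_y = ∂F_x/∂z - ∂F_z/∂x = 0,
    (∇ × F)_z = ∂F_y/∂x - ∂F_x/∂y = 66x^2 + 44.

On z = 1, (curl F)_z = 66x^2 + 44.

Convert to polar (x = r cos θ, y = r sin θ, dA = r dr dθ); the integrand becomes 66r^2cos(θ)^2 + 44, so

    ∬_D (curl F)_z dA = ∫_0^{2π} ∫_0^{5} (66r^2cos(θ)^2 + 44) · r dr dθ.

Inner (r from 0 to 5): 20625cos(θ)^2/2 + 550.
Outer (θ from 0 to 2π): 22825π/2.

Therefore ∮_C F · dr = 22825π/2.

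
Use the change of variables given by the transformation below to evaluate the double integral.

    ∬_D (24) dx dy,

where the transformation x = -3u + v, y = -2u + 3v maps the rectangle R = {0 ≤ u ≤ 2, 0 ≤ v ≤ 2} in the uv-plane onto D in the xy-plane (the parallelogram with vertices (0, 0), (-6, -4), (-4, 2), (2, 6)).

Compute the Jacobian determinant of (x, y) with respect to (u, v):

    ∂(x,y)/∂(u,v) = | -3  1 | = (-3)(3) - (1)(-2) = -7.
                   | -2  3 |

Its absolute value is |J| = 7 (the area scaling factor).

Substituting x = -3u + v, y = -2u + 3v into the integrand,

    24 → 24,

so the integral becomes

    ∬_R (24) · |J| du dv = ∫_0^2 ∫_0^2 (168) dv du.

Inner (v): 336.
Outer (u): 672.

Therefore ∬_D (24) dx dy = 672.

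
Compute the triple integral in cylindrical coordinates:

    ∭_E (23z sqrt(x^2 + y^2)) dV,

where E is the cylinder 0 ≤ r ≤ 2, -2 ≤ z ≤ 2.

In cylindrical coordinates, x = r cos(θ), y = r sin(θ), z = z, and dV = r dr dθ dz.

The integrand becomes 23r z, so

    ∭_E (23z sqrt(x^2 + y^2)) dV = ∫_{0}^{2π} ∫_{0}^{2} ∫_{-2}^{2} (23r z) · r dz dr dθ.

Inner (z): 0.
Middle (r from 0 to 2): 0.
Outer (θ): 0.

Therefore the triple integral equals 0.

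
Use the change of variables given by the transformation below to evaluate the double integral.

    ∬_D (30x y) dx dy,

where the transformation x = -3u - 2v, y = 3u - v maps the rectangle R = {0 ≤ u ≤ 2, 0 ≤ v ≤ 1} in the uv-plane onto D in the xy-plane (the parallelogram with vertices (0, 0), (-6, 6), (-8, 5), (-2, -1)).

Compute the Jacobian determinant of (x, y) with respect to (u, v):

    ∂(x,y)/∂(u,v) = | -3  -2 | = (-3)(-1) - (-2)(3) = 9.
                   | 3  -1 |

Its absolute value is |J| = 9 (the area scaling factor).

Substituting x = -3u - 2v, y = 3u - v into the integrand,

    30x y → -270u^2 - 90u v + 60v^2,

so the integral becomes

    ∬_R (-270u^2 - 90u v + 60v^2) · |J| du dv = ∫_0^2 ∫_0^1 (-2430u^2 - 810u v + 540v^2) dv du.

Inner (v): -2430u^2 - 405u + 180.
Outer (u): -6930.

Therefore ∬_D (30x y) dx dy = -6930.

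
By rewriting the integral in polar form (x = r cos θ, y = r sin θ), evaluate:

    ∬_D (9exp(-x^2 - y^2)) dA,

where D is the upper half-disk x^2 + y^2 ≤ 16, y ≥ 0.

The region D is 0 ≤ r ≤ 4, 0 ≤ θ ≤ π in polar coordinates, where x = r cos(θ), y = r sin(θ), and dA = r dr dθ.

Under the substitution, the integrand becomes 9exp(-r^2), so

    ∬_D (9exp(-x^2 - y^2)) dA = ∫_{0}^{π} ∫_{0}^{4} (9exp(-r^2)) · r dr dθ.

Inner integral (in r): ∫_{0}^{4} (9exp(-r^2)) · r dr = 9/2 - 9exp(-16)/2.

Outer integral (in θ): ∫_{0}^{π} (9/2 - 9exp(-16)/2) dθ = -9π (1 - exp(16))exp(-16)/2.

Therefore ∬_D (9exp(-x^2 - y^2)) dA = -9π (1 - exp(16))exp(-16)/2.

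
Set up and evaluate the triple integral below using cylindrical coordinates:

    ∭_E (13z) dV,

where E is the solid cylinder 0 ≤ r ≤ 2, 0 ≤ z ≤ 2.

In cylindrical coordinates, x = r cos(θ), y = r sin(θ), z = z, and dV = r dr dθ dz.

The integrand becomes 13z, so

    ∭_E (13z) dV = ∫_{0}^{2π} ∫_{0}^{2} ∫_{0}^{2} (13z) · r dz dr dθ.

Inner (z): 26r.
Middle (r from 0 to 2): 52.
Outer (θ): 104π.

Therefore the triple integral equals 104π.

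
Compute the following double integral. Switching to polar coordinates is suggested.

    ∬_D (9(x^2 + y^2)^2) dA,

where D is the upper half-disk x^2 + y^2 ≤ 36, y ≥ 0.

The region D is 0 ≤ r ≤ 6, 0 ≤ θ ≤ π in polar coordinates, where x = r cos(θ), y = r sin(θ), and dA = r dr dθ.

Under the substitution, the integrand becomes 9r^4, so

    ∬_D (9(x^2 + y^2)^2) dA = ∫_{0}^{π} ∫_{0}^{6} (9r^4) · r dr dθ.

Inner integral (in r): ∫_{0}^{6} (9r^4) · r dr = 69984.

Outer integral (in θ): ∫_{0}^{π} (69984) dθ = 69984π.

Therefore ∬_D (9(x^2 + y^2)^2) dA = 69984π.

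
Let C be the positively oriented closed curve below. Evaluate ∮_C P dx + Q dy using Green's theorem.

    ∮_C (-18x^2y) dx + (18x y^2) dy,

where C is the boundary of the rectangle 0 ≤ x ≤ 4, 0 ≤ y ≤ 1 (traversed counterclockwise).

Green's theorem converts the closed line integral into a double integral over the enclosed region D:

    ∮_C P dx + Q dy = ∬_D (∂Q/∂x - ∂P/∂y) dA.

Here P = -18x^2y, Q = 18x y^2, so

    ∂Q/∂x = 18y^2,    ∂P/∂y = -18x^2,
    ∂Q/∂x - ∂P/∂y = 18x^2 + 18y^2.

D is the region 0 ≤ x ≤ 4, 0 ≤ y ≤ 1. Evaluating the double integral:

    ∬_D (18x^2 + 18y^2) dA = ∫_0^{4} ∫_0^{1} (18x^2 + 18y^2) dy dx.

Inner (y from 0 to 1): 18x^2 + 6.
Outer (x from 0 to 4): 408.

Therefore ∮_C P dx + Q dy = 408.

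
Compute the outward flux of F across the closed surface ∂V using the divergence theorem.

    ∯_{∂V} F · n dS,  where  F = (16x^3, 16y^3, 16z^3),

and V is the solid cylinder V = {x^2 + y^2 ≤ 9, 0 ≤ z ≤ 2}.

By the divergence theorem,

    ∯_{∂V} F · n dS = ∭_V (∇ · F) dV.

Compute the divergence:
    ∇ · F = ∂F_x/∂x + ∂F_y/∂y + ∂F_z/∂z = 48x^2 + 48y^2 + 48z^2.

In cylindrical coordinates, x = r cos(θ), y = r sin(θ), z = z, dV = r dr dθ dz, with 0 ≤ r ≤ 3, 0 ≤ θ ≤ 2π, 0 ≤ z ≤ 2.

The integrand, after substitution and multiplying by the volume element, becomes (48r^2 + 48z^2) · r, so

    ∭_V (∇·F) dV = ∫_0^{2π} ∫_0^{3} ∫_0^{2} (48r^2 + 48z^2) · r dz dr dθ.

Inner (z from 0 to 2): 96r^3 + 128r.
Middle (r from 0 to 3): 2520.
Outer (θ from 0 to 2π): 5040π.

Therefore ∯_{∂V} F · n dS = 5040π.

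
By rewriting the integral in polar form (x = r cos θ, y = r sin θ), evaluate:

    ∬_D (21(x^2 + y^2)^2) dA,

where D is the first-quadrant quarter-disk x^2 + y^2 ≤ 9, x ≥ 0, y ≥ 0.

The region D is 0 ≤ r ≤ 3, 0 ≤ θ ≤ π/2 in polar coordinates, where x = r cos(θ), y = r sin(θ), and dA = r dr dθ.

Under the substitution, the integrand becomes 21r^4, so

    ∬_D (21(x^2 + y^2)^2) dA = ∫_{0}^{π/2} ∫_{0}^{3} (21r^4) · r dr dθ.

Inner integral (in r): ∫_{0}^{3} (21r^4) · r dr = 5103/2.

Outer integral (in θ): ∫_{0}^{π/2} (5103/2) dθ = 5103π/4.

Therefore ∬_D (21(x^2 + y^2)^2) dA = 5103π/4.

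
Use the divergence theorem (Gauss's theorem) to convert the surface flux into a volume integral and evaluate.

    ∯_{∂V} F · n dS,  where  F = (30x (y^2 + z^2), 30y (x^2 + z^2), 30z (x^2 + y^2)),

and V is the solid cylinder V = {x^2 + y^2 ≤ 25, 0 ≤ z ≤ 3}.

By the divergence theorem,

    ∯_{∂V} F · n dS = ∭_V (∇ · F) dV.

Compute the divergence:
    ∇ · F = ∂F_x/∂x + ∂F_y/∂y + ∂F_z/∂z = 30y^2 + 30z^2 + 30x^2 + 30z^2 + 30x^2 + 30y^2 = 60x^2 + 60y^2 + 60z^2.

In cylindrical coordinates, x = r cos(θ), y = r sin(θ), z = z, dV = r dr dθ dz, with 0 ≤ r ≤ 5, 0 ≤ θ ≤ 2π, 0 ≤ z ≤ 3.

The integrand, after substitution and multiplying by the volume element, becomes (60r^2 + 60z^2) · r, so

    ∭_V (∇·F) dV = ∫_0^{2π} ∫_0^{5} ∫_0^{3} (60r^2 + 60z^2) · r dz dr dθ.

Inner (z from 0 to 3): 180r (r^2 + 3).
Middle (r from 0 to 5): 34875.
Outer (θ from 0 to 2π): 69750π.

Therefore ∯_{∂V} F · n dS = 69750π.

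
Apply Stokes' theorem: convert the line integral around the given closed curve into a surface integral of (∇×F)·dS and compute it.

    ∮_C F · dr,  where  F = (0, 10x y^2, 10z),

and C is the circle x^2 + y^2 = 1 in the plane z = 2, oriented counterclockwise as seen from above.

Let S be the flat disk x^2 + y^2 ≤ 1 in the plane z = 2, with upward unit normal n̂ = ẑ. By Stokes' theorem,

    ∮_C F · dr = ∬_S (∇ × F) · n̂ dS = ∬_D (curl F)_z dA,

where D is the disk x^2 + y^2 ≤ 1.

Compute the curl of F = (0, 10x y^2, 10z):
    (∇ × F)_x = ∂F_z/∂y - ∂F_y/∂z = 0,
    (∇ × F)_y = ∂F_x/∂z - ∂F_z/∂x = 0,
    (∇ × F)_z = ∂F_y/∂x - ∂F_x/∂y = 10y^2.

On z = 2, (curl F)_z = 10y^2.

Convert to polar (x = r cos θ, y = r sin θ, dA = r dr dθ); the integrand becomes 10r^2sin(θ)^2, so

    ∬_D (curl F)_z dA = ∫_0^{2π} ∫_0^{1} (10r^2sin(θ)^2) · r dr dθ.

Inner (r from 0 to 1): 5sin(θ)^2/2.
Outer (θ from 0 to 2π): 5π/2.

Therefore ∮_C F · dr = 5π/2.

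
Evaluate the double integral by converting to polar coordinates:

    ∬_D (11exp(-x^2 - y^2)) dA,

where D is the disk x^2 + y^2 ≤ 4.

The region D is 0 ≤ r ≤ 2, 0 ≤ θ ≤ 2π in polar coordinates, where x = r cos(θ), y = r sin(θ), and dA = r dr dθ.

Under the substitution, the integrand becomes 11exp(-r^2), so

    ∬_D (11exp(-x^2 - y^2)) dA = ∫_{0}^{2π} ∫_{0}^{2} (11exp(-r^2)) · r dr dθ.

Inner integral (in r): ∫_{0}^{2} (11exp(-r^2)) · r dr = 11/2 - 11exp(-4)/2.

Outer integral (in θ): ∫_{0}^{2π} (11/2 - 11exp(-4)/2) dθ = -11π exp(-4) + 11π.

Therefore ∬_D (11exp(-x^2 - y^2)) dA = -11π exp(-4) + 11π.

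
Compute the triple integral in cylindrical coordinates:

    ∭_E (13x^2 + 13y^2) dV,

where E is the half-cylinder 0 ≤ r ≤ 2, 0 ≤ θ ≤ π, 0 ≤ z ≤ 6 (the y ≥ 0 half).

In cylindrical coordinates, x = r cos(θ), y = r sin(θ), z = z, and dV = r dr dθ dz.

The integrand becomes 13r^2, so

    ∭_E (13x^2 + 13y^2) dV = ∫_{0}^{π} ∫_{0}^{2} ∫_{0}^{6} (13r^2) · r dz dr dθ.

Inner (z): 78r^3.
Middle (r from 0 to 2): 312.
Outer (θ): 312π.

Therefore the triple integral equals 312π.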